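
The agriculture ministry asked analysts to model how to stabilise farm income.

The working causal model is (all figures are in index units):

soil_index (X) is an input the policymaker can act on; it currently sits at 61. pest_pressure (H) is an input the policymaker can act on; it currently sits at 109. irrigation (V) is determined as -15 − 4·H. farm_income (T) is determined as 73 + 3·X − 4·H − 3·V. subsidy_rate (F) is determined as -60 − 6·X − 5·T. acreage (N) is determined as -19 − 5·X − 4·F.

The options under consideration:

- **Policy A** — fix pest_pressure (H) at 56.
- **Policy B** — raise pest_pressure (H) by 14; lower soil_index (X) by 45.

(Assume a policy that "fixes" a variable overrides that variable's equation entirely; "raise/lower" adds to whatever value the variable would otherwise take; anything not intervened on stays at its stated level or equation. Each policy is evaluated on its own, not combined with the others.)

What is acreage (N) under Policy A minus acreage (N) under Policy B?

-7165

Policy A (H := 56):
  X = 61
  H = 56
  V = -15 − 4·56 = -239
  T = 73 + 3·61 − 4·56 − 3·(-239) = 749
  F = -60 − 6·61 − 5·749 = -4171
  N = -19 − 5·61 − 4·(-4171) = 16360
Policy B (H + 14, X − 45):
  X = 61 − 45 = 16
  H = 109 + 14 = 123
  V = -15 − 4·123 = -507
  T = 73 + 3·16 − 4·123 − 3·(-507) = 1150
  F = -60 − 6·16 − 5·1150 = -5906
  N = -19 − 5·16 − 4·(-5906) = 23525
N: 16360 − 23525 = -7165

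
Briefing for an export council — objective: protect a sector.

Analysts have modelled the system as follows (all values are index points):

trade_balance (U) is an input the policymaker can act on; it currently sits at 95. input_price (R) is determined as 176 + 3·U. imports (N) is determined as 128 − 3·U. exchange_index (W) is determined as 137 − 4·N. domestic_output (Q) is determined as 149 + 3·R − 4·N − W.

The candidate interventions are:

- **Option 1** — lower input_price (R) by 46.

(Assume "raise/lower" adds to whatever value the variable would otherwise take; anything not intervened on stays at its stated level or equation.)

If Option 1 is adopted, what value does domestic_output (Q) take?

Option 1 (R − 46):
  U = 95
  R = 176 + 3·95 (−46 from intervention) = 415
  N = 128 − 3·95 = -157
  W = 137 − 4·(-157) = 765
  Q = 149 + 3·415 − 4·(-157) − 765 = 1257

1257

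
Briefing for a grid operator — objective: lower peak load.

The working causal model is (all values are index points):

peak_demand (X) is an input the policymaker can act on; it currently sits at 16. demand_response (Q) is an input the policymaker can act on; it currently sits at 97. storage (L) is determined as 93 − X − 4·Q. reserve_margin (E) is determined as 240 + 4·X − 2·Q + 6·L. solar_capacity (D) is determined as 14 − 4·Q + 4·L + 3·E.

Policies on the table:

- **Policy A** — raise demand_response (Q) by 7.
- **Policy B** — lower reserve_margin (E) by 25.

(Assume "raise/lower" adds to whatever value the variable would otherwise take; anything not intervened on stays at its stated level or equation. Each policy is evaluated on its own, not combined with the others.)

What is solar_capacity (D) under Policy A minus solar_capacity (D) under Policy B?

Policy A (Q + 7):
  X = 16
  Q = 97 + 7 = 104
  L = 93 − 16 − 4·104 = -339
  E = 240 + 4·16 − 2·104 + 6·(-339) = -1938
  D = 14 − 4·104 + 4·(-339) + 3·(-1938) = -7572
Policy B (E − 25):
  X = 16
  Q = 97
  L = 93 − 16 − 4·97 = -311
  E = 240 + 4·16 − 2·97 + 6·(-311) (−25 from intervention) = -1781
  D = 14 − 4·97 + 4·(-311) + 3·(-1781) = -6961
D: -7572 − (-6961) = -611

-611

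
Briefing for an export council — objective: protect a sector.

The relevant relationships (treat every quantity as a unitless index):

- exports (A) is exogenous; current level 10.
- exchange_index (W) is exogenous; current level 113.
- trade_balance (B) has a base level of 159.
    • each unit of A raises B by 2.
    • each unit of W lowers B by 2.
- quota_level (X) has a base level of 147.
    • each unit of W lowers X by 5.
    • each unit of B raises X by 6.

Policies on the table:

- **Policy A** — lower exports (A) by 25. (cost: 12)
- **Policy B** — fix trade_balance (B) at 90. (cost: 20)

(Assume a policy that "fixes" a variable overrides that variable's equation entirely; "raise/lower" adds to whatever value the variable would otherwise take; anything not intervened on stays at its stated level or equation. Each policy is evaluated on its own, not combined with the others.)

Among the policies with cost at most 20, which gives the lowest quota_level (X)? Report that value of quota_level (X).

-1000

Policy A (A − 25):
  A = 10 − 25 = -15
  W = 113
  B = 159 + 2·(-15) − 2·113 = -97
  X = 147 − 5·113 + 6·(-97) = -1000
Policy B (B := 90):
  A = 10
  W = 113
  B = 90
  X = 147 − 5·113 + 6·90 = 122
Comparing — Policy A: X=-1000, Policy B: X=122. Lowest is -1000 (Policy A).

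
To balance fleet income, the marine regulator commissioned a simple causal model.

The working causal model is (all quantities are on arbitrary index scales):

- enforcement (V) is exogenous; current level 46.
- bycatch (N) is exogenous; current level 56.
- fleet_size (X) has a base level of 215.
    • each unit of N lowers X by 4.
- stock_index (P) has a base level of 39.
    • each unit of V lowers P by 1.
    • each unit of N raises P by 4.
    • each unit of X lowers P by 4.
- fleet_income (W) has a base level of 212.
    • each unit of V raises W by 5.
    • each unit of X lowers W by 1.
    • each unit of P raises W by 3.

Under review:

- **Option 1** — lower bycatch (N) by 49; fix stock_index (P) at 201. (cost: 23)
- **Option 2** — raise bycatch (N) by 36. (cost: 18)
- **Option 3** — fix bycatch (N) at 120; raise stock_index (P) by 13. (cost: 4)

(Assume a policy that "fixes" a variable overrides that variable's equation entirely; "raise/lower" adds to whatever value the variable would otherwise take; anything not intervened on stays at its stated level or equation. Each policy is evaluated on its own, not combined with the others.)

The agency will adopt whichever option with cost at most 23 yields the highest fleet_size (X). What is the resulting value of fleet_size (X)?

187

Option 1 (N − 49, P := 201):
  N = 56 − 49 = 7
  X = 215 − 4·7 = 187
Option 2 (N + 36):
  N = 56 + 36 = 92
  X = 215 − 4·92 = -153
Option 3 (N := 120, P + 13):
  N = 120
  X = 215 − 4·120 = -265
Comparing — Option 1: X=187, Option 2: X=-153, Option 3: X=-265. Highest is 187 (Option 1).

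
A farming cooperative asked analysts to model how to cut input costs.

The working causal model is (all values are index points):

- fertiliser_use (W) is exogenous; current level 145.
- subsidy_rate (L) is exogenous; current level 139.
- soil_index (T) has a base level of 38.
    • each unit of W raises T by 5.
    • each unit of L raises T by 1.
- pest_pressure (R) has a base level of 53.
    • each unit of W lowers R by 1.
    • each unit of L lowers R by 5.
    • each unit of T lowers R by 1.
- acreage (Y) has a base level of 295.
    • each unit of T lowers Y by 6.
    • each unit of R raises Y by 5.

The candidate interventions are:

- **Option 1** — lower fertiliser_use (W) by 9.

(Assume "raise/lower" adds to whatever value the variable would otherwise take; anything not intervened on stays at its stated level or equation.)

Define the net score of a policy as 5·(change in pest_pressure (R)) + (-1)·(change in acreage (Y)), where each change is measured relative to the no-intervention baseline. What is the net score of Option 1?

Baseline:
  W = 145
  L = 139
  T = 38 + 5·145 + 139 = 902
  R = 53 − 145 − 5·139 − 902 = -1689
  Y = 295 − 6·902 + 5·(-1689) = -13562
Option 1 (W − 9):
  W = 145 − 9 = 136
  L = 139
  T = 38 + 5·136 + 139 = 857
  R = 53 − 136 − 5·139 − 857 = -1635
  Y = 295 − 6·857 + 5·(-1635) = -13022
ΔR = -1635 − (-1689) = 54; ΔY = -13022 − (-13562) = 540
Score = 5·54 + (-1)·540 = -270

-270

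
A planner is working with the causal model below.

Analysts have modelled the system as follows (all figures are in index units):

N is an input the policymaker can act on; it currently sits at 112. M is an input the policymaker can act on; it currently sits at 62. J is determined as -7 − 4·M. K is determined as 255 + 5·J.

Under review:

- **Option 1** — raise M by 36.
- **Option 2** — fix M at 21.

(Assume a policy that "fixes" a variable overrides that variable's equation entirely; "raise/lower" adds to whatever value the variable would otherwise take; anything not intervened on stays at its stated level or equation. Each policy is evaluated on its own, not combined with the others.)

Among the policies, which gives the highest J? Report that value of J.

-91

Option 1 (M + 36):
  M = 62 + 36 = 98
  J = -7 − 4·98 = -399
Option 2 (M := 21):
  M = 21
  J = -7 − 4·21 = -91
Comparing — Option 1: J=-399, Option 2: J=-91. Highest is -91 (Option 2).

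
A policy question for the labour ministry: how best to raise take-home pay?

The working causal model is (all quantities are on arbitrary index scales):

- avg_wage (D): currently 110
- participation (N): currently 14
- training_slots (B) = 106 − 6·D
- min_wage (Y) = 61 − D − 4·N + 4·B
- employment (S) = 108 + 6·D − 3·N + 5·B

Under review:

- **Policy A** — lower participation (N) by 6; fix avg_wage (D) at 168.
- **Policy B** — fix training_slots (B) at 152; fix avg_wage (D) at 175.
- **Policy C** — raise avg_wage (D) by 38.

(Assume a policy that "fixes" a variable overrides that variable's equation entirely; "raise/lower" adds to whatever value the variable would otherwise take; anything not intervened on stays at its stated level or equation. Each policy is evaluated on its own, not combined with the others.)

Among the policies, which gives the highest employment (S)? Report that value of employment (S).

Policy A (N − 6, D := 168):
  D = 168
  N = 14 − 6 = 8
  B = 106 − 6·168 = -902
  S = 108 + 6·168 − 3·8 + 5·(-902) = -3418
Policy B (B := 152, D := 175):
  D = 175
  N = 14
  B = 152
  S = 108 + 6·175 − 3·14 + 5·152 = 1876
Policy C (D + 38):
  D = 110 + 38 = 148
  N = 14
  B = 106 − 6·148 = -782
  S = 108 + 6·148 − 3·14 + 5·(-782) = -2956
Comparing — Policy A: S=-3418, Policy B: S=1876, Policy C: S=-2956. Highest is 1876 (Policy B).

1876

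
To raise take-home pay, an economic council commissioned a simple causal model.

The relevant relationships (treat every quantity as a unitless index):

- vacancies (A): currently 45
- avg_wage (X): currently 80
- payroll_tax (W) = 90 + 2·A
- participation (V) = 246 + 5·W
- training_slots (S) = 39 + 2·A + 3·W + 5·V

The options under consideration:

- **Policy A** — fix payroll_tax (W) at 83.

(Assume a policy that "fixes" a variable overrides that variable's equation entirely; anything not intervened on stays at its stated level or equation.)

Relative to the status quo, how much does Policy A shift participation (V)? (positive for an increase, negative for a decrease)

Baseline:
  A = 45
  W = 90 + 2·45 = 180
  V = 246 + 5·180 = 1146
Policy A (W := 83):
  A = 45
  W = 83
  V = 246 + 5·83 = 661
Change in V: 661 − 1146 = -485

-485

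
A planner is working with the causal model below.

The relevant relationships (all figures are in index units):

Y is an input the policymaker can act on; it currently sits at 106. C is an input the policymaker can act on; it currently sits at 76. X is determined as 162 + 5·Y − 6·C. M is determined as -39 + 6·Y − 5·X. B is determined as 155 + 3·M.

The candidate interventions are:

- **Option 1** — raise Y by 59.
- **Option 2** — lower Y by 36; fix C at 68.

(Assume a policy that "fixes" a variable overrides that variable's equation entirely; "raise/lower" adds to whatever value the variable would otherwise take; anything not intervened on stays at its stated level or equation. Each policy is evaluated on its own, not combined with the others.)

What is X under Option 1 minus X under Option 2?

Option 1 (Y + 59):
  Y = 106 + 59 = 165
  C = 76
  X = 162 + 5·165 − 6·76 = 531
Option 2 (Y − 36, C := 68):
  Y = 106 − 36 = 70
  C = 68
  X = 162 + 5·70 − 6·68 = 104
X: 531 − 104 = 427

427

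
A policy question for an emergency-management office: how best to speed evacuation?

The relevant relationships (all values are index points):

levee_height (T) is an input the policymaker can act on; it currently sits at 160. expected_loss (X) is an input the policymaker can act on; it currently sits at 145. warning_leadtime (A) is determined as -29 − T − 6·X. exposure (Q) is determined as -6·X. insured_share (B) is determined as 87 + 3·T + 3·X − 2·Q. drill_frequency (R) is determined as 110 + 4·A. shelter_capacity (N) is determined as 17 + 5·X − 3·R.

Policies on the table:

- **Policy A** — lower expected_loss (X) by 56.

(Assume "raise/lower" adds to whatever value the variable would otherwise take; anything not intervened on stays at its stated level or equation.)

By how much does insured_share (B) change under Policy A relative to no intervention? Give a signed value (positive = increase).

Baseline:
  T = 160
  X = 145
  Q = 0 − 6·145 = -870
  B = 87 + 3·160 + 3·145 − 2·(-870) = 2742
Policy A (X − 56):
  T = 160
  X = 145 − 56 = 89
  Q = 0 − 6·89 = -534
  B = 87 + 3·160 + 3·89 − 2·(-534) = 1902
Change in B: 1902 − 2742 = -840

-840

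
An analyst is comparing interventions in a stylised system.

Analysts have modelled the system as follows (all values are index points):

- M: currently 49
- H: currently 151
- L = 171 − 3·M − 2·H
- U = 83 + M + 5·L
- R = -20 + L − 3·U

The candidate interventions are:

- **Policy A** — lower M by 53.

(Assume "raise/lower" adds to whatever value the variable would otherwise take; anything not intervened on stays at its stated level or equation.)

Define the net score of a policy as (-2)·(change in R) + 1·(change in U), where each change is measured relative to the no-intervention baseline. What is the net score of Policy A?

Baseline:
  M = 49
  H = 151
  L = 171 − 3·49 − 2·151 = -278
  U = 83 + 49 + 5·(-278) = -1258
  R = -20 + (-278) − 3·(-1258) = 3476
Policy A (M − 53):
  M = 49 − 53 = -4
  H = 151
  L = 171 − 3·(-4) − 2·151 = -119
  U = 83 + (-4) + 5·(-119) = -516
  R = -20 + (-119) − 3·(-516) = 1409
ΔR = 1409 − 3476 = -2067; ΔU = -516 − (-1258) = 742
Score = (-2)·(-2067) + 1·742 = 4876

4876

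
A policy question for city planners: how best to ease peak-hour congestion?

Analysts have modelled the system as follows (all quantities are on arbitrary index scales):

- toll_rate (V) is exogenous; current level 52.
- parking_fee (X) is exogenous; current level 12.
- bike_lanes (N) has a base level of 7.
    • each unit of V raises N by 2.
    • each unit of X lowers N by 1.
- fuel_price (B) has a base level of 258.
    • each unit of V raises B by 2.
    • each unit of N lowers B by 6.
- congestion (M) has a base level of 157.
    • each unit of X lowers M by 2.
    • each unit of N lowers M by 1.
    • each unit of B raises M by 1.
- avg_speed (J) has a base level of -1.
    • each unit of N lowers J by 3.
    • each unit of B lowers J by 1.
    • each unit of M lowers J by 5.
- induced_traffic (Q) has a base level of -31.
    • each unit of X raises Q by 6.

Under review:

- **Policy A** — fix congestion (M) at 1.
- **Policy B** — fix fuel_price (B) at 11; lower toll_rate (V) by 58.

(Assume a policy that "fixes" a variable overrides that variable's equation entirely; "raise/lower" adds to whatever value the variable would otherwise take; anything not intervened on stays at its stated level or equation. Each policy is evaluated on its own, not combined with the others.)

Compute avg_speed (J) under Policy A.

Policy A (M := 1):
  V = 52
  X = 12
  N = 7 + 2·52 − 12 = 99
  B = 258 + 2·52 − 6·99 = -232
  M = 1
  J = -1 − 3·99 − (-232) − 5·1 = -71

-71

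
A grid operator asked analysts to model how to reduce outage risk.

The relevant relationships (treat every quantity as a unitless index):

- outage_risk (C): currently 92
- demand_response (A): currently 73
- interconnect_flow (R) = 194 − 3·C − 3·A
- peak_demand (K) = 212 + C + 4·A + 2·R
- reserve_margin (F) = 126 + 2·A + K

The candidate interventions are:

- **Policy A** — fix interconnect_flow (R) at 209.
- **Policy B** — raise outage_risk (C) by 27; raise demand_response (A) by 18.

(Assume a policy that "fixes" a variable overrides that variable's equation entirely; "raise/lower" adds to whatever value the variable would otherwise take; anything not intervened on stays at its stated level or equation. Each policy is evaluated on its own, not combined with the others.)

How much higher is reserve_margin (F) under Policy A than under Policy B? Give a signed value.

Policy A (R := 209):
  C = 92
  A = 73
  R = 209
  K = 212 + 92 + 4·73 + 2·209 = 1014
  F = 126 + 2·73 + 1014 = 1286
Policy B (C + 27, A + 18):
  C = 92 + 27 = 119
  A = 73 + 18 = 91
  R = 194 − 3·119 − 3·91 = -436
  K = 212 + 119 + 4·91 + 2·(-436) = -177
  F = 126 + 2·91 + (-177) = 131
F: 1286 − 131 = 1155

1155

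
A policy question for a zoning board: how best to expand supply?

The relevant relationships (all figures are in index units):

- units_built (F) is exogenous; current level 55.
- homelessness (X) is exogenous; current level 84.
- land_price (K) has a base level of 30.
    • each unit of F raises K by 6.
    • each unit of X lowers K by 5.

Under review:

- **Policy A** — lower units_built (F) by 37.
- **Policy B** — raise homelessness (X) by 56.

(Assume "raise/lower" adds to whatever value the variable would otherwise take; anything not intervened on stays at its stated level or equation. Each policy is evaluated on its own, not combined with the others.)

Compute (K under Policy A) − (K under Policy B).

58

Policy A (F − 37):
  F = 55 − 37 = 18
  X = 84
  K = 30 + 6·18 − 5·84 = -282
Policy B (X + 56):
  F = 55
  X = 84 + 56 = 140
  K = 30 + 6·55 − 5·140 = -340
K: -282 − (-340) = 58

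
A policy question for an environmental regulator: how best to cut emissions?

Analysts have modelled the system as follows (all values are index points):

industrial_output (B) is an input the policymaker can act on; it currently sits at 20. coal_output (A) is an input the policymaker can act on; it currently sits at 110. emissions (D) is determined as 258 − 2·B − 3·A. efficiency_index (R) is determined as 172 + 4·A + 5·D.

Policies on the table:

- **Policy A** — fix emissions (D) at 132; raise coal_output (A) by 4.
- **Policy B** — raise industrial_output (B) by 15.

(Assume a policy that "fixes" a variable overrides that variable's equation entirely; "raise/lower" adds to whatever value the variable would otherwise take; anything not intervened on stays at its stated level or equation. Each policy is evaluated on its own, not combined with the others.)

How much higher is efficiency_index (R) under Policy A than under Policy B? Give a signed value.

Policy A (D := 132, A + 4):
  B = 20
  A = 110 + 4 = 114
  D = 132
  R = 172 + 4·114 + 5·132 = 1288
Policy B (B + 15):
  B = 20 + 15 = 35
  A = 110
  D = 258 − 2·35 − 3·110 = -142
  R = 172 + 4·110 + 5·(-142) = -98
R: 1288 − (-98) = 1386

1386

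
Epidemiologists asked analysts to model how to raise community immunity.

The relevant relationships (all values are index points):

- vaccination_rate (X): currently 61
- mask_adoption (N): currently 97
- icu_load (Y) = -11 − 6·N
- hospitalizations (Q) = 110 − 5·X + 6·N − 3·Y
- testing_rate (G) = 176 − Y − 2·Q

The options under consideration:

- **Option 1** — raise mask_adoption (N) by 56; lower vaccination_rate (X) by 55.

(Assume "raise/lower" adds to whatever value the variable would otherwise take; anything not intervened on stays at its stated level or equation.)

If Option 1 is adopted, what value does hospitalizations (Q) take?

Option 1 (N + 56, X − 55):
  X = 61 − 55 = 6
  N = 97 + 56 = 153
  Y = -11 − 6·153 = -929
  Q = 110 − 5·6 + 6·153 − 3·(-929) = 3785

3785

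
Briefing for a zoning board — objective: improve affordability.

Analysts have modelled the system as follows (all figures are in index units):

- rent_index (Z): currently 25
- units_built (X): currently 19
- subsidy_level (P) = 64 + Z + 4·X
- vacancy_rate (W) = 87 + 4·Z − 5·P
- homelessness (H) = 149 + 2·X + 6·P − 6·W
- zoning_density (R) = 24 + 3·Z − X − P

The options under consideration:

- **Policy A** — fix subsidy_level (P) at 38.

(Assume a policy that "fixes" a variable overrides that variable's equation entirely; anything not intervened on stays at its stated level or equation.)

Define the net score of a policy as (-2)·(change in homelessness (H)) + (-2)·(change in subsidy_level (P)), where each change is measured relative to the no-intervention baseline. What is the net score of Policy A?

Baseline:
  Z = 25
  X = 19
  P = 64 + 25 + 4·19 = 165
  W = 87 + 4·25 − 5·165 = -638
  H = 149 + 2·19 + 6·165 − 6·(-638) = 5005
Policy A (P := 38):
  Z = 25
  X = 19
  P = 38
  W = 87 + 4·25 − 5·38 = -3
  H = 149 + 2·19 + 6·38 − 6·(-3) = 433
ΔH = 433 − 5005 = -4572; ΔP = 38 − 165 = -127
Score = (-2)·(-4572) + (-2)·(-127) = 9398

9398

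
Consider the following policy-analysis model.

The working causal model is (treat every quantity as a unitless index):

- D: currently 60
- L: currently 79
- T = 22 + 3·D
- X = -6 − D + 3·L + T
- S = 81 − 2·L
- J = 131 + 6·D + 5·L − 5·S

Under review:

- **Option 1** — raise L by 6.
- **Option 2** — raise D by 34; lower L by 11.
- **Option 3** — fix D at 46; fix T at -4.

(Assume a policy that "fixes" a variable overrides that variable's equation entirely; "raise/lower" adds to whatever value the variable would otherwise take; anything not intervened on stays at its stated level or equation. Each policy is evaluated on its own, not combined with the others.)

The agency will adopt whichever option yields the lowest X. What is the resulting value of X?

Option 1 (L + 6):
  D = 60
  L = 79 + 6 = 85
  T = 22 + 3·60 = 202
  X = -6 − 60 + 3·85 + 202 = 391
Option 2 (D + 34, L − 11):
  D = 60 + 34 = 94
  L = 79 − 11 = 68
  T = 22 + 3·94 = 304
  X = -6 − 94 + 3·68 + 304 = 408
Option 3 (D := 46, T := -4):
  D = 46
  L = 79
  T = -4
  X = -6 − 46 + 3·79 + (-4) = 181
Comparing — Option 1: X=391, Option 2: X=408, Option 3: X=181. Lowest is 181 (Option 3).

181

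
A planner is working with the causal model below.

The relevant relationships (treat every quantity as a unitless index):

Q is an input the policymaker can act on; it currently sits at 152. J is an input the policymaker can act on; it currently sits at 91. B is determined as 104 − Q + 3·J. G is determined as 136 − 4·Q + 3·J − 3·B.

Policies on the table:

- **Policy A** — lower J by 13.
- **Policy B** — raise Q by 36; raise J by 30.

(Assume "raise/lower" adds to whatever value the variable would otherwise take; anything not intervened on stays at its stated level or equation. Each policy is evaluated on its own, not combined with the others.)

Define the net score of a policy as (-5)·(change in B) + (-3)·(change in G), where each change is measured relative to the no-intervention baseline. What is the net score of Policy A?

-39

Baseline:
  Q = 152
  J = 91
  B = 104 − 152 + 3·91 = 225
  G = 136 − 4·152 + 3·91 − 3·225 = -874
Policy A (J − 13):
  Q = 152
  J = 91 − 13 = 78
  B = 104 − 152 + 3·78 = 186
  G = 136 − 4·152 + 3·78 − 3·186 = -796
ΔB = 186 − 225 = -39; ΔG = -796 − (-874) = 78
Score = (-5)·(-39) + (-3)·78 = -39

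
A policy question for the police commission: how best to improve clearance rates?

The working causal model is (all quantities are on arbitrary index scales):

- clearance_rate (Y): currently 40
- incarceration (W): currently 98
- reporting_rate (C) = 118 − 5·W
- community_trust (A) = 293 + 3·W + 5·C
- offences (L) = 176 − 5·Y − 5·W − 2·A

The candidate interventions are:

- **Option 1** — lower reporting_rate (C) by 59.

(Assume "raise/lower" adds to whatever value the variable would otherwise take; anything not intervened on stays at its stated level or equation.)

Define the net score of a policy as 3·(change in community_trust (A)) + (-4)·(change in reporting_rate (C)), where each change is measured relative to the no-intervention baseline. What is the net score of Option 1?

-649

Baseline:
  W = 98
  C = 118 − 5·98 = -372
  A = 293 + 3·98 + 5·(-372) = -1273
Option 1 (C − 59):
  W = 98
  C = 118 − 5·98 (−59 from intervention) = -431
  A = 293 + 3·98 + 5·(-431) = -1568
ΔA = -1568 − (-1273) = -295; ΔC = -431 − (-372) = -59
Score = 3·(-295) + (-4)·(-59) = -649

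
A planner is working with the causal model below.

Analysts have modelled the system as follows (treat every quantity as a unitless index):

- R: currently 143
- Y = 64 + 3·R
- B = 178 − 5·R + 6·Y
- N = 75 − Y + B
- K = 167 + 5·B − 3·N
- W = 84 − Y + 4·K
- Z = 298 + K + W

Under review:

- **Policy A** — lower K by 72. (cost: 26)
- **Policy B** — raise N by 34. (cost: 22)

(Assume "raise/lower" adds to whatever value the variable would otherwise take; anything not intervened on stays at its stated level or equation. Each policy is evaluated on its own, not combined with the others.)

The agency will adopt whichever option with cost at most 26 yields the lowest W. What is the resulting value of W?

24235

Policy A (K − 72):
  R = 143
  Y = 64 + 3·143 = 493
  B = 178 − 5·143 + 6·493 = 2421
  N = 75 − 493 + 2421 = 2003
  K = 167 + 5·2421 − 3·2003 (−72 from intervention) = 6191
  W = 84 − 493 + 4·6191 = 24355
Policy B (N + 34):
  R = 143
  Y = 64 + 3·143 = 493
  B = 178 − 5·143 + 6·493 = 2421
  N = 75 − 493 + 2421 (+34 from intervention) = 2037
  K = 167 + 5·2421 − 3·2037 = 6161
  W = 84 − 493 + 4·6161 = 24235
Comparing — Policy A: W=24355, Policy B: W=24235. Lowest is 24235 (Policy B).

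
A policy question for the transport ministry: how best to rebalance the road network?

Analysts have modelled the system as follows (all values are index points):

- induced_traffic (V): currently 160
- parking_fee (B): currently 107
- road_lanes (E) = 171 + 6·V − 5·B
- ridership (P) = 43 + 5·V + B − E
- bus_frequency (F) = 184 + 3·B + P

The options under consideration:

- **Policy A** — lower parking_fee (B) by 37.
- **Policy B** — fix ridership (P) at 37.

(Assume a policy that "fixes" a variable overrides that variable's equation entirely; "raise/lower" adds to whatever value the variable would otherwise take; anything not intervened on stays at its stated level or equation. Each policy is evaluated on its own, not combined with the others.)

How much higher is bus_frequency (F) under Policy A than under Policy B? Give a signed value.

Policy A (B − 37):
  V = 160
  B = 107 − 37 = 70
  E = 171 + 6·160 − 5·70 = 781
  P = 43 + 5·160 + 70 − 781 = 132
  F = 184 + 3·70 + 132 = 526
Policy B (P := 37):
  V = 160
  B = 107
  E = 171 + 6·160 − 5·107 = 596
  P = 37
  F = 184 + 3·107 + 37 = 542
F: 526 − 542 = -16

-16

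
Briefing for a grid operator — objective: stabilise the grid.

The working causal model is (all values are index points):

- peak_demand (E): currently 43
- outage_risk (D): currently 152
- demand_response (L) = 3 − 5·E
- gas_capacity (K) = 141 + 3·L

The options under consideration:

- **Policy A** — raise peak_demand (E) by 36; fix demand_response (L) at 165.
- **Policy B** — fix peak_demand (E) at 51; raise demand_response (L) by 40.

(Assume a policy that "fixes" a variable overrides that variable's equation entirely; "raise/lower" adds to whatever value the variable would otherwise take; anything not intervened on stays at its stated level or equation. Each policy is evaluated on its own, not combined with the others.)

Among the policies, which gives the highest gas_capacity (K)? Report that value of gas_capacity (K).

636

Policy A (E + 36, L := 165):
  E = 43 + 36 = 79
  L = 165
  K = 141 + 3·165 = 636
Policy B (E := 51, L + 40):
  E = 51
  L = 3 − 5·51 (+40 from intervention) = -212
  K = 141 + 3·(-212) = -495
Comparing — Policy A: K=636, Policy B: K=-495. Highest is 636 (Policy A).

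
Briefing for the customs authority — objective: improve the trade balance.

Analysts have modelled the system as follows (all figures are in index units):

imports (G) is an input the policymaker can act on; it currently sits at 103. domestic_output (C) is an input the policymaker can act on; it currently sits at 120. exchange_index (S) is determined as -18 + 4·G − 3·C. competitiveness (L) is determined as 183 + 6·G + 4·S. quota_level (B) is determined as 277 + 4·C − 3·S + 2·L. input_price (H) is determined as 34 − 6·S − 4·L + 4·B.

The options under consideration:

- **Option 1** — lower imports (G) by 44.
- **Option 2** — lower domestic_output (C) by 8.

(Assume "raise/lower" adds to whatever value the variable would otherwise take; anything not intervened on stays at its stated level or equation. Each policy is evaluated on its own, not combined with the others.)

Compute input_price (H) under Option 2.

Option 2 (C − 8):
  G = 103
  C = 120 − 8 = 112
  S = -18 + 4·103 − 3·112 = 58
  L = 183 + 6·103 + 4·58 = 1033
  B = 277 + 4·112 − 3·58 + 2·1033 = 2617
  H = 34 − 6·58 − 4·1033 + 4·2617 = 6022

6022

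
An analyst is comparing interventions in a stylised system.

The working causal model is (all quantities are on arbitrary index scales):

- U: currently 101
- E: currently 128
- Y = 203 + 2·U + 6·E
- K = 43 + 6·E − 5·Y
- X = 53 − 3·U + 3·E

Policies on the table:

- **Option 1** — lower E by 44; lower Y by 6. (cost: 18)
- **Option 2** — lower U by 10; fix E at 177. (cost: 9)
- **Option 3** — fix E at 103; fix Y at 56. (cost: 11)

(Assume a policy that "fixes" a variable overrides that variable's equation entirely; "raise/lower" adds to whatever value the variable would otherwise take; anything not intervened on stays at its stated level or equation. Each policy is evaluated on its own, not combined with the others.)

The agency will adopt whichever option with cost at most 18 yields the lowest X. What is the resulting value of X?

2

Option 1 (E − 44, Y − 6):
  U = 101
  E = 128 − 44 = 84
  X = 53 − 3·101 + 3·84 = 2
Option 2 (U − 10, E := 177):
  U = 101 − 10 = 91
  E = 177
  X = 53 − 3·91 + 3·177 = 311
Option 3 (E := 103, Y := 56):
  U = 101
  E = 103
  X = 53 − 3·101 + 3·103 = 59
Comparing — Option 1: X=2, Option 2: X=311, Option 3: X=59. Lowest is 2 (Option 1).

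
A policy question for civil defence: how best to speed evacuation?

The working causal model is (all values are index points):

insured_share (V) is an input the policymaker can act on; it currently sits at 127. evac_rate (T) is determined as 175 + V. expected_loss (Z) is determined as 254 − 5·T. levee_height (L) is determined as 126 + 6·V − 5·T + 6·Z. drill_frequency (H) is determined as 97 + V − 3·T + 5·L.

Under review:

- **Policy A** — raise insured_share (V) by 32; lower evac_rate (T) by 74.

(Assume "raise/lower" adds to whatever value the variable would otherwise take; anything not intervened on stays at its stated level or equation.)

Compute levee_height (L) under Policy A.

Policy A (V + 32, T − 74):
  V = 127 + 32 = 159
  T = 175 + 159 (−74 from intervention) = 260
  Z = 254 − 5·260 = -1046
  L = 126 + 6·159 − 5·260 + 6·(-1046) = -6496

-6496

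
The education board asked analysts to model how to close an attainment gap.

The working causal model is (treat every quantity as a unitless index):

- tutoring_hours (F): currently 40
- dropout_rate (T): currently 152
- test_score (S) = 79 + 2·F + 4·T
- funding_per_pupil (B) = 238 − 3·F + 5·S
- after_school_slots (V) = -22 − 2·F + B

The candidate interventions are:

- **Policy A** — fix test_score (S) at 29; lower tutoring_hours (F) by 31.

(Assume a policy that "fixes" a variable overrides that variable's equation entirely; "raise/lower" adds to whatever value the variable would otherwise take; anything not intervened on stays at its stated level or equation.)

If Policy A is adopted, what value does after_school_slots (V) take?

316

Policy A (S := 29, F − 31):
  F = 40 − 31 = 9
  T = 152
  S = 29
  B = 238 − 3·9 + 5·29 = 356
  V = -22 − 2·9 + 356 = 316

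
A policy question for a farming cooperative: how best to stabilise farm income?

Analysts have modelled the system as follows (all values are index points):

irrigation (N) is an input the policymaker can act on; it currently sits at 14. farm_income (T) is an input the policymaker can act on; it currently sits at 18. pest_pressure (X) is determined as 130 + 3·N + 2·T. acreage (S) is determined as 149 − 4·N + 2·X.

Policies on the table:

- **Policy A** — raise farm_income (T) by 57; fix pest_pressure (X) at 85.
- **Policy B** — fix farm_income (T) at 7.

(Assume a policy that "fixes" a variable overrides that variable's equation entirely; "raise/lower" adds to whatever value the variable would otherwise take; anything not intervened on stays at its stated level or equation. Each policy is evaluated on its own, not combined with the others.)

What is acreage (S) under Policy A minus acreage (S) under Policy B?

Policy A (T + 57, X := 85):
  N = 14
  T = 18 + 57 = 75
  X = 85
  S = 149 − 4·14 + 2·85 = 263
Policy B (T := 7):
  N = 14
  T = 7
  X = 130 + 3·14 + 2·7 = 186
  S = 149 − 4·14 + 2·186 = 465
S: 263 − 465 = -202

-202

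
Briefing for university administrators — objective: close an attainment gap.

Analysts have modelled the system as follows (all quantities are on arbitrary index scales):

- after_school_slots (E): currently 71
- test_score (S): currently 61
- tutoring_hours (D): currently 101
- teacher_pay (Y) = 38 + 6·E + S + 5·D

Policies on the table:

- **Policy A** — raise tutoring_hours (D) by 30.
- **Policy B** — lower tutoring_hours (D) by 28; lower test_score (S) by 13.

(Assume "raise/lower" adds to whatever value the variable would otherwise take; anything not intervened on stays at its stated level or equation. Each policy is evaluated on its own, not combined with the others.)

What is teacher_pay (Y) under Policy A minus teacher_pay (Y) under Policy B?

Policy A (D + 30):
  E = 71
  S = 61
  D = 101 + 30 = 131
  Y = 38 + 6·71 + 61 + 5·131 = 1180
Policy B (D − 28, S − 13):
  E = 71
  S = 61 − 13 = 48
  D = 101 − 28 = 73
  Y = 38 + 6·71 + 48 + 5·73 = 877
Y: 1180 − 877 = 303

303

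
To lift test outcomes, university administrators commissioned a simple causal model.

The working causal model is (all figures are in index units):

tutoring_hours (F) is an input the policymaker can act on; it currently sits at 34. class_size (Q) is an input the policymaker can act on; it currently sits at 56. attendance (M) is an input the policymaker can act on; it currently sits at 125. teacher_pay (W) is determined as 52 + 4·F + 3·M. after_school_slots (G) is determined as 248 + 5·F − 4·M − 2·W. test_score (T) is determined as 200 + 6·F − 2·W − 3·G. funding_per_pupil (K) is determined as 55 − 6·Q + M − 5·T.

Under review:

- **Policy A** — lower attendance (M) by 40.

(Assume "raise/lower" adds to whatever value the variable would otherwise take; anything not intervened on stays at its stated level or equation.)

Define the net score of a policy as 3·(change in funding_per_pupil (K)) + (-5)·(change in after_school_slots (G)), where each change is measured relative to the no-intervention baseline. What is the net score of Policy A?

12280

Baseline:
  F = 34
  Q = 56
  M = 125
  W = 52 + 4·34 + 3·125 = 563
  G = 248 + 5·34 − 4·125 − 2·563 = -1208
  T = 200 + 6·34 − 2·563 − 3·(-1208) = 2902
  K = 55 − 6·56 + 125 − 5·2902 = -14666
Policy A (M − 40):
  F = 34
  Q = 56
  M = 125 − 40 = 85
  W = 52 + 4·34 + 3·85 = 443
  G = 248 + 5·34 − 4·85 − 2·443 = -808
  T = 200 + 6·34 − 2·443 − 3·(-808) = 1942
  K = 55 − 6·56 + 85 − 5·1942 = -9906
ΔK = -9906 − (-14666) = 4760; ΔG = -808 − (-1208) = 400
Score = 3·4760 + (-5)·400 = 12280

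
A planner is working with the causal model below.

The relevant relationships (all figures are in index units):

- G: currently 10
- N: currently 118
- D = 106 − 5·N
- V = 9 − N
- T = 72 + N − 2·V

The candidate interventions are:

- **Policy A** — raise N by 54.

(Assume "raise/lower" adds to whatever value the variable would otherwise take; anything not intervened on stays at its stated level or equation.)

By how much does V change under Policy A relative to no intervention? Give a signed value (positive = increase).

-54

Baseline:
  N = 118
  V = 9 − 118 = -109
Policy A (N + 54):
  N = 118 + 54 = 172
  V = 9 − 172 = -163
Change in V: -163 − (-109) = -54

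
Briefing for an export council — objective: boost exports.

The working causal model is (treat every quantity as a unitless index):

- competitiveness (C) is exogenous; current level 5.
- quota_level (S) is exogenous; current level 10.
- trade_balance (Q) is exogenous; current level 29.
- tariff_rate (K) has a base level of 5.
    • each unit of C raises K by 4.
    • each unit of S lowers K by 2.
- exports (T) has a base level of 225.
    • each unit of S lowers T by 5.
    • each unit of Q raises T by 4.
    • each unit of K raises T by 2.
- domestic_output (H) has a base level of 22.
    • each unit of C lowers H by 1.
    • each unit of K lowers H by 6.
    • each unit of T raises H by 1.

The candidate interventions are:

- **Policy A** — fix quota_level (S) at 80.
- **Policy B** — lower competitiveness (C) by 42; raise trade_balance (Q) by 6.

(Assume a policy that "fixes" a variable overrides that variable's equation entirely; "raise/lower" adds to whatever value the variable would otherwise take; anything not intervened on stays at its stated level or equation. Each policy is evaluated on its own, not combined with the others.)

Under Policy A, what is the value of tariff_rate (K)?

-135

Policy A (S := 80):
  C = 5
  S = 80
  K = 5 + 4·5 − 2·80 = -135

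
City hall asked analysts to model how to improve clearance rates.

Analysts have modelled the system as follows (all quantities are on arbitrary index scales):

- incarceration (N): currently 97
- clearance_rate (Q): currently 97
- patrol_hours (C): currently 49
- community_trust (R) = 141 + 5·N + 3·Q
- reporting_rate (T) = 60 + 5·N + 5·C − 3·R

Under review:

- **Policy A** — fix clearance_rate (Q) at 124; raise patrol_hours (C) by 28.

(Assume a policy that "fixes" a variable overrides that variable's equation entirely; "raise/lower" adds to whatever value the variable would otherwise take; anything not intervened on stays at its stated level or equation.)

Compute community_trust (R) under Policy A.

Policy A (Q := 124, C + 28):
  N = 97
  Q = 124
  R = 141 + 5·97 + 3·124 = 998

998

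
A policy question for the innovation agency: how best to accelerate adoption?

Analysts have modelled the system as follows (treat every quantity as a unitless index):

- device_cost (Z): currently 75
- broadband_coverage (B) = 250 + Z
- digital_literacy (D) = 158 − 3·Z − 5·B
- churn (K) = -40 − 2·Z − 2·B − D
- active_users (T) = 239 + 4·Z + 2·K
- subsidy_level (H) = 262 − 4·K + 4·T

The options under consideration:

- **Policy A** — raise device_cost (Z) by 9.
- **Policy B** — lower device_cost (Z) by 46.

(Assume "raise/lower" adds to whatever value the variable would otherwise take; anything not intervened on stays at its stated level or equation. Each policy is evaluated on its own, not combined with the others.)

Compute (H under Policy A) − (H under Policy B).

Policy A (Z + 9):
  Z = 75 + 9 = 84
  B = 250 + 84 = 334
  D = 158 − 3·84 − 5·334 = -1764
  K = -40 − 2·84 − 2·334 − (-1764) = 888
  T = 239 + 4·84 + 2·888 = 2351
  H = 262 − 4·888 + 4·2351 = 6114
Policy B (Z − 46):
  Z = 75 − 46 = 29
  B = 250 + 29 = 279
  D = 158 − 3·29 − 5·279 = -1324
  K = -40 − 2·29 − 2·279 − (-1324) = 668
  T = 239 + 4·29 + 2·668 = 1691
  H = 262 − 4·668 + 4·1691 = 4354
H: 6114 − 4354 = 1760

1760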